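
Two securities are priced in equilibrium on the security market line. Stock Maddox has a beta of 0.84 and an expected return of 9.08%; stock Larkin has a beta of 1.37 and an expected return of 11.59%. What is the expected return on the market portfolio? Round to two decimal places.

Both satisfy E(R) = R_f + β·MRP, so the slope of the SML is
MRP = (11.59% − 9.08%) / (1.37 − 0.84) = 2.51% / 0.53 = 4.7358%
R_f = E(R_Maddox) − β_Maddox·MRP = 9.08% − 0.84 × 4.7358% = 5.1019%
E(R_m) = R_f + MRP = 5.1019% + 4.7358% = 9.84%

9.84%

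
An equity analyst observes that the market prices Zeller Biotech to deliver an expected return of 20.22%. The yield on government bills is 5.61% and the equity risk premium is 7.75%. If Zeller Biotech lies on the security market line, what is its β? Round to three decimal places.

β = (E(R) − R_f) / MRP = (20.22% − 5.61%) / 7.75% = 14.61% / 7.75% = 1.885

1.885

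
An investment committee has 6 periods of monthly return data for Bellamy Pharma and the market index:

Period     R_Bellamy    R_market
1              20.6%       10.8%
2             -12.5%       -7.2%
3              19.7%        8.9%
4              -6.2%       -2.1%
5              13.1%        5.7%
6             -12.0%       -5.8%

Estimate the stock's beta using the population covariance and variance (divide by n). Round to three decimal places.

Mean R_i = (20.6 − 12.5 + 19.7 − 6.2 + 13.1 − 12.0) / 6 = 3.7833%
Mean R_m = (10.8 − 7.2 + 8.9 − 2.1 + 5.7 − 5.8) / 6 = 1.7167%
Σ(R_i − R̄_i)(R_m − R̄_m) = 606.1317  ⇒  Cov = 606.1317 / 6 = 101.0220
Σ(R_m − R̄_m)² = 300.5483  ⇒  Var(R_m) = 300.5483 / 6 = 50.0914
β = Cov / Var(R_m) = 101.0220 / 50.0914 = 2.0168

2.017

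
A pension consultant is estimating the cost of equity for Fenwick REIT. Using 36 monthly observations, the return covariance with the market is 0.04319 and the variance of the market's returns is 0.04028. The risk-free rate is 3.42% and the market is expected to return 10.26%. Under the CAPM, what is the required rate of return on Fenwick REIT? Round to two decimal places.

β = Cov(R_i, R_m) / Var(R_m) = 0.04319 / 0.04028 = 1.0722
MRP = 10.26% − 3.42% = 6.84%
E(R) = R_f + β × MRP = 3.42% + 1.0722 × 6.84% = 10.75%

10.75%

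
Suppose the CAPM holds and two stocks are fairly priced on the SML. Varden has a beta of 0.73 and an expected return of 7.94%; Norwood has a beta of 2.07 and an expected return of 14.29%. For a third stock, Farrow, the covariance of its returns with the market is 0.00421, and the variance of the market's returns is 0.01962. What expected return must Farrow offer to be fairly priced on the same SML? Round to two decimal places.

MRP = (14.29% − 7.94%) / (2.07 − 0.73) = 4.7388%
R_f = 7.94% − 0.73 × 4.7388% = 4.4807%
β_Farrow = Cov / Var(R_m) = 0.00421 / 0.01962 = 0.2146
E(R_Farrow) = R_f + β × MRP = 4.4807% + 0.2146 × 4.7388% = 5.50%

5.50%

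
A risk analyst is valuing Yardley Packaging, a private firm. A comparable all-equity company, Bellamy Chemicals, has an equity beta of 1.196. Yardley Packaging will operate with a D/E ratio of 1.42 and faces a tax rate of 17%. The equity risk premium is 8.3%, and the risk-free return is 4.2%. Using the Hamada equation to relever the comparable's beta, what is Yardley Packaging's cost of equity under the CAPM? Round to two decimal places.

β_L = β_U × [1 + (1 − t)(D/E)] = 1.196 × [1 + (1 − 0.17) × 1.42]
    = 1.196 × [1 + 0.83 × 1.42] = 1.196 × 2.1786 = 2.6056
E(R) = R_f + β_L × MRP = 4.2% + 2.6056 × 8.3% = 25.83%

25.83%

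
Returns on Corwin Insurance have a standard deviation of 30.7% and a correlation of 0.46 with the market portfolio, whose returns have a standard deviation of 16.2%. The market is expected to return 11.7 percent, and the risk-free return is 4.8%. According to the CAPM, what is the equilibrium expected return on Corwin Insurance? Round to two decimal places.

β = ρ × σ_i / σ_m = 0.46 × 30.7% / 16.2% = 0.8717
MRP = 11.7% − 4.8% = 6.90%
E(R) = 4.8% + 0.8717 × 6.9% = 10.81%

10.81%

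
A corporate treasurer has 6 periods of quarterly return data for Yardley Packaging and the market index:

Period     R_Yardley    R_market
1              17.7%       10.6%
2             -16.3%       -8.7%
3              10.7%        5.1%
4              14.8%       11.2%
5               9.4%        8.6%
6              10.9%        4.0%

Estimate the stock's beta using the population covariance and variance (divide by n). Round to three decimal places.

Mean R_i = (17.7 − 16.3 + 10.7 + 14.8 + 9.4 + 10.9) / 6 = 7.8667%
Mean R_m = (10.6 − 8.7 + 5.1 + 11.2 + 8.6 + 4.0) / 6 = 5.1333%
Σ(R_i − R̄_i)(R_m − R̄_m) = 431.9067  ⇒  Cov = 431.9067 / 6 = 71.9845
Σ(R_m − R̄_m)² = 271.3533  ⇒  Var(R_m) = 271.3533 / 6 = 45.2256
β = Cov / Var(R_m) = 71.9845 / 45.2256 = 1.5917

1.592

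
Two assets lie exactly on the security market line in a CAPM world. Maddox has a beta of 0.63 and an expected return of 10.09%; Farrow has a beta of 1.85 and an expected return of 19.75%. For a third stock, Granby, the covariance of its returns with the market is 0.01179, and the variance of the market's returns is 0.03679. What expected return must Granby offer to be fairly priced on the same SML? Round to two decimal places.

7.64%

MRP = (19.75% − 10.09%) / (1.85 − 0.63) = 7.9180%
R_f = 10.09% − 0.63 × 7.9180% = 5.1017%
β_Granby = Cov / Var(R_m) = 0.01179 / 0.03679 = 0.3205
E(R_Granby) = R_f + β × MRP = 5.1017% + 0.3205 × 7.9180% = 7.64%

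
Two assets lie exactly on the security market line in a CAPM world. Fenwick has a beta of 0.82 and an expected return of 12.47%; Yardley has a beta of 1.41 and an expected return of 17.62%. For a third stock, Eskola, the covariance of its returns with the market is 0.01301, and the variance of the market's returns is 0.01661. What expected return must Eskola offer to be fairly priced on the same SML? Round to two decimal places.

12.15%

MRP = (17.62% − 12.47%) / (1.41 − 0.82) = 8.7288%
R_f = 12.47% − 0.82 × 8.7288% = 5.3124%
β_Eskola = Cov / Var(R_m) = 0.01301 / 0.01661 = 0.7833
E(R_Eskola) = R_f + β × MRP = 5.3124% + 0.7833 × 8.7288% = 12.15%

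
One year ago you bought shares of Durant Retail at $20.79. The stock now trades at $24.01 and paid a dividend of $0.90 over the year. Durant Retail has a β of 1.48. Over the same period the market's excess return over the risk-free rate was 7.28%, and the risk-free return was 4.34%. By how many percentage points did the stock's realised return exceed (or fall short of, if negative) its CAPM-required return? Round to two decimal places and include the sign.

+4.70%

Realised HPR = (P1 + D1 − P0) / P0 = (24.01 + 0.90 − 20.79) / 20.79 = 4.12 / 20.79 = 19.8172%
CAPM required = R_f + β·MRP = 4.34% + 1.48 × 7.28% = 15.1144%
α = realised − required = 19.8172% − 15.1144% = +4.70%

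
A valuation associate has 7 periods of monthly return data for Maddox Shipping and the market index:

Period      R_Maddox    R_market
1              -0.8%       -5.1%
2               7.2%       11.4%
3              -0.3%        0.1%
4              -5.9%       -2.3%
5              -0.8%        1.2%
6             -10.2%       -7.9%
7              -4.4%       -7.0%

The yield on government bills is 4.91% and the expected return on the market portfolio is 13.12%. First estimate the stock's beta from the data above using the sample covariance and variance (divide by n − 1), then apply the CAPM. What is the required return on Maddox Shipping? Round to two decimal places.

10.86%

Mean R_i = (-0.8 + 7.2 − 0.3 − 5.9 − 0.8 − 10.2 − 4.4) / 7 = -2.1714%
Mean R_m = (-5.1 + 11.4 + 0.1 − 2.3 + 1.2 − 7.9 − 7.0) / 7 = -1.3714%
Σ(R_i − R̄_i)(R_m − R̄_m) = 189.2743  ⇒  Cov = 189.2743 / 6 = 31.5457
Σ(R_m − R̄_m)² = 260.9543  ⇒  Var(R_m) = 260.9543 / 6 = 43.4924
β = Cov / Var(R_m) = 31.5457 / 43.4924 = 0.7253
MRP = 13.12% − 4.91% = 8.21%
E(R) = R_f + β × MRP = 4.91% + 0.7253 × 8.21% = 10.86%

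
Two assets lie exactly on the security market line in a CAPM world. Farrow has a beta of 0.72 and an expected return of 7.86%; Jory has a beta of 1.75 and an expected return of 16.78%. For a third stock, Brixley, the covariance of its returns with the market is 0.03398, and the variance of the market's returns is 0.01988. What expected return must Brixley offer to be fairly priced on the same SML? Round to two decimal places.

16.43%

MRP = (16.78% − 7.86%) / (1.75 − 0.72) = 8.6602%
R_f = 7.86% − 0.72 × 8.6602% = 1.6247%
β_Brixley = Cov / Var(R_m) = 0.03398 / 0.01988 = 1.7093
E(R_Brixley) = R_f + β × MRP = 1.6247% + 1.7093 × 8.6602% = 16.43%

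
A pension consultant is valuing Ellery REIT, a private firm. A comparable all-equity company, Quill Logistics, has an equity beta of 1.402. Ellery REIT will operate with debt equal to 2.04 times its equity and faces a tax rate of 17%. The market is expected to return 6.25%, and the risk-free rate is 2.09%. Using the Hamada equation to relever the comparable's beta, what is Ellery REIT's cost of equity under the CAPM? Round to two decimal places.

17.80%

β_L = β_U × [1 + (1 − t)(D/E)] = 1.402 × [1 + (1 − 0.17) × 2.04]
    = 1.402 × [1 + 0.83 × 2.04] = 1.402 × 2.6932 = 3.7759
MRP = 6.25% − 2.09% = 4.16%
E(R) = R_f + β_L × MRP = 2.09% + 3.7759 × 4.16% = 17.80%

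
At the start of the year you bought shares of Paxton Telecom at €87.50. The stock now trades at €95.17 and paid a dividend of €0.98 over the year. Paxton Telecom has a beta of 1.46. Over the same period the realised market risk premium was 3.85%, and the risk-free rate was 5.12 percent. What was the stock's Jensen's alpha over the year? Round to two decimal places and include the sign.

Realised HPR = (P1 + D1 − P0) / P0 = (95.17 + 0.98 − 87.50) / 87.50 = 8.65 / 87.50 = 9.8857%
CAPM required = R_f + β·MRP = 5.12% + 1.46 × 3.85% = 10.7410%
α = realised − required = 9.8857% − 10.7410% = -0.86%

-0.86%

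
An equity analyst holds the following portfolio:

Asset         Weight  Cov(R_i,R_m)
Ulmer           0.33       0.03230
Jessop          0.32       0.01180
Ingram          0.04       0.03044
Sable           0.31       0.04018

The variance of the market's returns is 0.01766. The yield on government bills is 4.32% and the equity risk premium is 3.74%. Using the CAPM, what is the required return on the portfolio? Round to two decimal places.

10.27%

β_Ulmer = 0.03230 / 0.01766 = 1.8290
β_Jessop = 0.01180 / 0.01766 = 0.6682
β_Ingram = 0.03044 / 0.01766 = 1.7237
β_Sable = 0.04018 / 0.01766 = 2.2752
β_P = Σ w_i β_i = 0.33×1.8290 + 0.32×0.6682 + 0.04×1.7237 + 0.31×2.2752 = 1.5917
E(R_P) = R_f + β_P × MRP = 4.32% + 1.5917 × 3.74% = 10.27%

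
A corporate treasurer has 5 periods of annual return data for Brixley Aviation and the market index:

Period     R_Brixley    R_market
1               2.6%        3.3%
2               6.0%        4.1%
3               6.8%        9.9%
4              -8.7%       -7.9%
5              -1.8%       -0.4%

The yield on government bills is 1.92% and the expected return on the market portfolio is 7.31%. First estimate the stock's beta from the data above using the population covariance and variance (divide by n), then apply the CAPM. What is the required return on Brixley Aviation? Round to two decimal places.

Mean R_i = (2.6 + 6.0 + 6.8 − 8.7 − 1.8) / 5 = 0.9800%
Mean R_m = (3.3 + 4.1 + 9.9 − 7.9 − 0.4) / 5 = 1.8000%
Σ(R_i − R̄_i)(R_m − R̄_m) = 161.1300  ⇒  Cov = 161.1300 / 5 = 32.2260
Σ(R_m − R̄_m)² = 172.0800  ⇒  Var(R_m) = 172.0800 / 5 = 34.4160
β = Cov / Var(R_m) = 32.2260 / 34.4160 = 0.9364
MRP = 7.31% − 1.92% = 5.39%
E(R) = R_f + β × MRP = 1.92% + 0.9364 × 5.39% = 6.97%

6.97%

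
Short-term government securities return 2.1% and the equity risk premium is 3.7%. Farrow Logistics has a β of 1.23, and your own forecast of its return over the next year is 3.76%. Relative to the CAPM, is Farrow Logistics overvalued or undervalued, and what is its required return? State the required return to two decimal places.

Required return = R_f + β·MRP = 2.1% + 1.23 × 3.7% = 6.65%
Forecast 3.76% < required 6.65% → the stock plots below the SML → overvalued.

Overvalued; required return 6.65%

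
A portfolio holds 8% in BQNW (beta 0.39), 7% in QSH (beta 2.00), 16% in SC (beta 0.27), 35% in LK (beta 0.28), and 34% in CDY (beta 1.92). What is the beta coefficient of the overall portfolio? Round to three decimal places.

0.965

β_P = Σ w_i β_i = 0.08×0.39 + 0.07×2.00 + 0.16×0.27 + 0.35×0.28 + 0.34×1.92 = 0.9652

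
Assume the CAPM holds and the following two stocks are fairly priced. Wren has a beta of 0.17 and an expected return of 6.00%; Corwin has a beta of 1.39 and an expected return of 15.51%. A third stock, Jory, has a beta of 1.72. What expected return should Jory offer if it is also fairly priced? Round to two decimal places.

18.08%

MRP (SML slope) = (15.51% − 6.00%) / (1.39 − 0.17) = 9.51% / 1.22 = 7.7951%
R_f (intercept) = 6.00% − 0.17 × 7.7951% = 4.6748%
E(R_Jory) = R_f + β × MRP = 4.6748% + 1.72 × 7.7951% = 18.08%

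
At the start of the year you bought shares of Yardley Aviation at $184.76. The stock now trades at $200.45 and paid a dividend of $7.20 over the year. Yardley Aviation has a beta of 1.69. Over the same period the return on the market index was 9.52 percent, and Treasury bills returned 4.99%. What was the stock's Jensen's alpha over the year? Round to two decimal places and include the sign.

Realised HPR = (P1 + D1 − P0) / P0 = (200.45 + 7.20 − 184.76) / 184.76 = 22.89 / 184.76 = 12.3890%
MRP = 9.52% − 4.99% = 4.53%
CAPM required = R_f + β·MRP = 4.99% + 1.69 × 4.53% = 12.6457%
α = realised − required = 12.3890% − 12.6457% = -0.26%

-0.26%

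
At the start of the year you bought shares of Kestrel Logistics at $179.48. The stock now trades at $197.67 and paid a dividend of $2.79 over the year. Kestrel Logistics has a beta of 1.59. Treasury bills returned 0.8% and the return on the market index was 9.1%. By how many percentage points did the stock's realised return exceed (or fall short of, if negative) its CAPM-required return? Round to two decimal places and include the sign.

-2.31%

Realised HPR = (P1 + D1 − P0) / P0 = (197.67 + 2.79 − 179.48) / 179.48 = 20.98 / 179.48 = 11.6893%
MRP = 9.1% − 0.8% = 8.30%
CAPM required = R_f + β·MRP = 0.8% + 1.59 × 8.3% = 13.9970%
α = realised − required = 11.6893% − 13.9970% = -2.31%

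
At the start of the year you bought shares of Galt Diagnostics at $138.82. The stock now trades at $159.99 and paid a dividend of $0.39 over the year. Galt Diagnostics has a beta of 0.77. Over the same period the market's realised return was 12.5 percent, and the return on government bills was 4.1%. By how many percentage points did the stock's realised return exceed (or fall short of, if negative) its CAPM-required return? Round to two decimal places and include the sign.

+4.96%

Realised HPR = (P1 + D1 − P0) / P0 = (159.99 + 0.39 − 138.82) / 138.82 = 21.56 / 138.82 = 15.5309%
MRP = 12.5% − 4.1% = 8.40%
CAPM required = R_f + β·MRP = 4.1% + 0.77 × 8.4% = 10.5680%
α = realised − required = 15.5309% − 10.5680% = +4.96%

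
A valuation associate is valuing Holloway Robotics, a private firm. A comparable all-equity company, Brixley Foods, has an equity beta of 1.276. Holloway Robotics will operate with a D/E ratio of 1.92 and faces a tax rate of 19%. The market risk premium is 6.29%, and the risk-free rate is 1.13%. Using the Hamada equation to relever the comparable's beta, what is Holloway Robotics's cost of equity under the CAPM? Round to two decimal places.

21.64%

β_L = β_U × [1 + (1 − t)(D/E)] = 1.276 × [1 + (1 − 0.19) × 1.92]
    = 1.276 × [1 + 0.81 × 1.92] = 1.276 × 2.5552 = 3.2604
E(R) = R_f + β_L × MRP = 1.13% + 3.2604 × 6.29% = 21.64%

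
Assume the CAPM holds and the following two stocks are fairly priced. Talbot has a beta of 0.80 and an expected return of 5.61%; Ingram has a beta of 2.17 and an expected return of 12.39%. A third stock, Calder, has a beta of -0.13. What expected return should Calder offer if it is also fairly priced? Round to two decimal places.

MRP (SML slope) = (12.39% − 5.61%) / (2.17 − 0.80) = 6.78% / 1.37 = 4.9489%
R_f (intercept) = 5.61% − 0.80 × 4.9489% = 1.6509%
E(R_Calder) = R_f + β × MRP = 1.6509% + -0.13 × 4.9489% = 1.01%

1.01%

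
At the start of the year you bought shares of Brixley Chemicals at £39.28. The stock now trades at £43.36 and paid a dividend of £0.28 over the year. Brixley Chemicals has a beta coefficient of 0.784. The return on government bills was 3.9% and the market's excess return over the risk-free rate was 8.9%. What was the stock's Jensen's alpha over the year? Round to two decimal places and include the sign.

Realised HPR = (P1 + D1 − P0) / P0 = (43.36 + 0.28 − 39.28) / 39.28 = 4.36 / 39.28 = 11.0998%
CAPM required = R_f + β·MRP = 3.9% + 0.784 × 8.9% = 10.8776%
α = realised − required = 11.0998% − 10.8776% = +0.22%

+0.22%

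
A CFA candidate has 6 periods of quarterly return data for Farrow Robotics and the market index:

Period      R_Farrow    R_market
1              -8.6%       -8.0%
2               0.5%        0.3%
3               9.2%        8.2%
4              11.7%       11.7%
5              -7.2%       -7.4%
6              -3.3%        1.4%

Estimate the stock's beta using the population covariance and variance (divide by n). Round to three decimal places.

1.028

Mean R_i = (-8.6 + 0.5 + 9.2 + 11.7 − 7.2 − 3.3) / 6 = 0.3833%
Mean R_m = (-8.0 + 0.3 + 8.2 + 11.7 − 7.4 + 1.4) / 6 = 1.0333%
Σ(R_i − R̄_i)(R_m − R̄_m) = 327.5633  ⇒  Cov = 327.5633 / 6 = 54.5939
Σ(R_m − R̄_m)² = 318.5333  ⇒  Var(R_m) = 318.5333 / 6 = 53.0889
β = Cov / Var(R_m) = 54.5939 / 53.0889 = 1.0283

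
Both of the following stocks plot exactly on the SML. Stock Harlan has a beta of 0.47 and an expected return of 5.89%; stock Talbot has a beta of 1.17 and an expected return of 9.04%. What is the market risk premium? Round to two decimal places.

4.50%

Both satisfy E(R) = R_f + β·MRP, so the slope of the SML is
MRP = (9.04% − 5.89%) / (1.17 − 0.47) = 3.15% / 0.70 = 4.5000%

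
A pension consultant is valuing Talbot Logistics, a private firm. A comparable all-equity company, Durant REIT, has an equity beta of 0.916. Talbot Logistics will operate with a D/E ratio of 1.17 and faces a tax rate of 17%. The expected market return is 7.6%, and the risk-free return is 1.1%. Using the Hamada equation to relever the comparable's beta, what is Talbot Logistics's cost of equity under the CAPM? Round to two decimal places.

β_L = β_U × [1 + (1 − t)(D/E)] = 0.916 × [1 + (1 − 0.17) × 1.17]
    = 0.916 × [1 + 0.83 × 1.17] = 0.916 × 1.9711 = 1.8055
MRP = 7.6% − 1.1% = 6.50%
E(R) = R_f + β_L × MRP = 1.1% + 1.8055 × 6.5% = 12.84%

12.84%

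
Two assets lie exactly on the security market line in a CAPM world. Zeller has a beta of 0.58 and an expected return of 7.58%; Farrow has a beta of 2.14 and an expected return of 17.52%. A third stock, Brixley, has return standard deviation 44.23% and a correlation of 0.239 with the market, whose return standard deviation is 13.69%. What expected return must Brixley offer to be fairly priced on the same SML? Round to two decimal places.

8.80%

MRP = (17.52% − 7.58%) / (2.14 − 0.58) = 6.3718%
R_f = 7.58% − 0.58 × 6.3718% = 3.8844%
β_Brixley = ρ·σ_i/σ_m = 0.239 × 44.23 / 13.69 = 0.7722
E(R_Brixley) = R_f + β × MRP = 3.8844% + 0.7722 × 6.3718% = 8.80%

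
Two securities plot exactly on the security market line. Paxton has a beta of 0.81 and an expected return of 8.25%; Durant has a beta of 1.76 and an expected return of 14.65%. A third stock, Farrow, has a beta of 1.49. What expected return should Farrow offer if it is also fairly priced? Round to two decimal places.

MRP (SML slope) = (14.65% − 8.25%) / (1.76 − 0.81) = 6.40% / 0.95 = 6.7368%
R_f (intercept) = 8.25% − 0.81 × 6.7368% = 2.7932%
E(R_Farrow) = R_f + β × MRP = 2.7932% + 1.49 × 6.7368% = 12.83%

12.83%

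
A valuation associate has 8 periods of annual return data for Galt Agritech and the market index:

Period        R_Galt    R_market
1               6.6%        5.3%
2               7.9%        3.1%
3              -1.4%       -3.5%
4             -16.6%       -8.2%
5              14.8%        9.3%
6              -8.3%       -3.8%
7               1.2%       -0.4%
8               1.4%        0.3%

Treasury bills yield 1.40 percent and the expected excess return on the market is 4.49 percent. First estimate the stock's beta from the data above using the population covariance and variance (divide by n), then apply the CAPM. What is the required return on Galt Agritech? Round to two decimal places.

8.99%

Mean R_i = (6.6 + 7.9 − 1.4 − 16.6 + 14.8 − 8.3 + 1.2 + 1.4) / 8 = 0.7000%
Mean R_m = (5.3 + 3.1 − 3.5 − 8.2 + 9.3 − 3.8 − 0.4 + 0.3) / 8 = 0.2625%
Σ(R_i − R̄_i)(R_m − R̄_m) = 368.1400  ⇒  Cov = 368.1400 / 8 = 46.0175
Σ(R_m − R̄_m)² = 217.8188  ⇒  Var(R_m) = 217.8188 / 8 = 27.2274
β = Cov / Var(R_m) = 46.0175 / 27.2274 = 1.6901
E(R) = R_f + β × MRP = 1.40% + 1.6901 × 4.49% = 8.99%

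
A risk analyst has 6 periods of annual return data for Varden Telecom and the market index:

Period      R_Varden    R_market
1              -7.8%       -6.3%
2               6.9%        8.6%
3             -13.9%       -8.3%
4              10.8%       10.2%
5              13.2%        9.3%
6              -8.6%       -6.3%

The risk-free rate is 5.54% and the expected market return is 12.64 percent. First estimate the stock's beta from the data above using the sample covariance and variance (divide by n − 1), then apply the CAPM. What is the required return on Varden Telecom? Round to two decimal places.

Mean R_i = (-7.8 + 6.9 − 13.9 + 10.8 + 13.2 − 8.6) / 6 = 0.1000%
Mean R_m = (-6.3 + 8.6 − 8.3 + 10.2 + 9.3 − 6.3) / 6 = 1.2000%
Σ(R_i − R̄_i)(R_m − R̄_m) = 510.2300  ⇒  Cov = 510.2300 / 5 = 102.0460
Σ(R_m − R̄_m)² = 404.1200  ⇒  Var(R_m) = 404.1200 / 5 = 80.8240
β = Cov / Var(R_m) = 102.0460 / 80.8240 = 1.2626
MRP = 12.64% − 5.54% = 7.10%
E(R) = R_f + β × MRP = 5.54% + 1.2626 × 7.10% = 14.50%

14.50%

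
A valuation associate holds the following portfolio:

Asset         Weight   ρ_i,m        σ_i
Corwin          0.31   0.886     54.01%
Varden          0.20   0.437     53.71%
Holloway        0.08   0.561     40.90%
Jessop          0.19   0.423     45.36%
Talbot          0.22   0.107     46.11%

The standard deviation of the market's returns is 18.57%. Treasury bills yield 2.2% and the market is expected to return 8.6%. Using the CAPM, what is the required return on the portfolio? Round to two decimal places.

11.19%

β_Corwin = 0.886 × 54.01% / 18.57% = 2.5769
β_Varden = 0.437 × 53.71% / 18.57% = 1.2639
β_Holloway = 0.561 × 40.90% / 18.57% = 1.2356
β_Jessop = 0.423 × 45.36% / 18.57% = 1.0332
β_Talbot = 0.107 × 46.11% / 18.57% = 0.2657
β_P = Σ w_i β_i = 0.31×2.5769 + 0.20×1.2639 + 0.08×1.2356 + 0.19×1.0332 + 0.22×0.2657 = 1.4052
MRP = 8.6% − 2.2% = 6.40%
E(R_P) = R_f + β_P × MRP = 2.2% + 1.4052 × 6.4% = 11.19%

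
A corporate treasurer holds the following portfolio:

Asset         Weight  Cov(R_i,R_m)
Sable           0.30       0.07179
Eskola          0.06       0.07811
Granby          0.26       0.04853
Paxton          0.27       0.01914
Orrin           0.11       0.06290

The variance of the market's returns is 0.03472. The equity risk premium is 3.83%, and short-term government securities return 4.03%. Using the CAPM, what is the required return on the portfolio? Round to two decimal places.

9.65%

β_Sable = 0.07179 / 0.03472 = 2.0677
β_Eskola = 0.07811 / 0.03472 = 2.2497
β_Granby = 0.04853 / 0.03472 = 1.3978
β_Paxton = 0.01914 / 0.03472 = 0.5513
β_Orrin = 0.06290 / 0.03472 = 1.8116
β_P = Σ w_i β_i = 0.30×2.0677 + 0.06×2.2497 + 0.26×1.3978 + 0.27×0.5513 + 0.11×1.8116 = 1.4668
E(R_P) = R_f + β_P × MRP = 4.03% + 1.4668 × 3.83% = 9.65%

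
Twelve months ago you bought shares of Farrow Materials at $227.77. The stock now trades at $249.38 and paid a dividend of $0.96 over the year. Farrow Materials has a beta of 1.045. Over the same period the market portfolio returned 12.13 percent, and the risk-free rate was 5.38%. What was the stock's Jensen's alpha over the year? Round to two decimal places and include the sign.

-2.52%

Realised HPR = (P1 + D1 − P0) / P0 = (249.38 + 0.96 − 227.77) / 227.77 = 22.57 / 227.77 = 9.9091%
MRP = 12.13% − 5.38% = 6.75%
CAPM required = R_f + β·MRP = 5.38% + 1.045 × 6.75% = 12.43375%
α = realised − required = 9.9091% − 12.43375% = -2.52%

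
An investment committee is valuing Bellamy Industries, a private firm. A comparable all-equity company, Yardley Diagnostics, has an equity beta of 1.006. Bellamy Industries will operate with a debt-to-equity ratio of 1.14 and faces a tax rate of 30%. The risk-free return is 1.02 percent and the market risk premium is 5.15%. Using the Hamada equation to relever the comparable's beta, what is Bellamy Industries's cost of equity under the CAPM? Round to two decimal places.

β_L = β_U × [1 + (1 − t)(D/E)] = 1.006 × [1 + (1 − 0.30) × 1.14]
    = 1.006 × [1 + 0.70 × 1.14] = 1.006 × 1.7980 = 1.8088
E(R) = R_f + β_L × MRP = 1.02% + 1.8088 × 5.15% = 10.34%

10.34%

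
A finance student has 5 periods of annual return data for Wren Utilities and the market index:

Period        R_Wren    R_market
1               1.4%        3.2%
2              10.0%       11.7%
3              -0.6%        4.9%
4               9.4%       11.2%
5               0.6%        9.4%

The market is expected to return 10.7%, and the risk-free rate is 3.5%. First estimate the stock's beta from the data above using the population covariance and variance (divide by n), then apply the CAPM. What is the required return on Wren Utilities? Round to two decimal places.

11.06%

Mean R_i = (1.4 + 10.0 − 0.6 + 9.4 + 0.6) / 5 = 4.1600%
Mean R_m = (3.2 + 11.7 + 4.9 + 11.2 + 9.4) / 5 = 8.0800%
Σ(R_i − R̄_i)(R_m − R̄_m) = 61.3960  ⇒  Cov = 61.3960 / 5 = 12.2792
Σ(R_m − R̄_m)² = 58.5080  ⇒  Var(R_m) = 58.5080 / 5 = 11.7016
β = Cov / Var(R_m) = 12.2792 / 11.7016 = 1.0494
MRP = 10.7% − 3.5% = 7.20%
E(R) = R_f + β × MRP = 3.5% + 1.0494 × 7.2% = 11.06%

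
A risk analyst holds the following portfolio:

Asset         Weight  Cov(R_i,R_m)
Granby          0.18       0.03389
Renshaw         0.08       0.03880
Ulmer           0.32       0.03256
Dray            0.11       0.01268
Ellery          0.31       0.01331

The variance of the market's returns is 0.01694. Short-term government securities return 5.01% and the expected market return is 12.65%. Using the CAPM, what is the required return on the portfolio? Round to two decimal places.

16.35%

β_Granby = 0.03389 / 0.01694 = 2.0006
β_Renshaw = 0.03880 / 0.01694 = 2.2904
β_Ulmer = 0.03256 / 0.01694 = 1.9221
β_Dray = 0.01268 / 0.01694 = 0.7485
β_Ellery = 0.01331 / 0.01694 = 0.7857
β_P = Σ w_i β_i = 0.18×2.0006 + 0.08×2.2904 + 0.32×1.9221 + 0.11×0.7485 + 0.31×0.7857 = 1.4843
MRP = 12.65% − 5.01% = 7.64%
E(R_P) = R_f + β_P × MRP = 5.01% + 1.4843 × 7.64% = 16.35%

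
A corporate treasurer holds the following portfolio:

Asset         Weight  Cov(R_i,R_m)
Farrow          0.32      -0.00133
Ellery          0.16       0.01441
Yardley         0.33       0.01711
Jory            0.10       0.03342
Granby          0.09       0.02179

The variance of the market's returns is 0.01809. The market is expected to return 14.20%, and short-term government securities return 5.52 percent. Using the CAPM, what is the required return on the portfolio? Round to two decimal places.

11.68%

β_Farrow = -0.00133 / 0.01809 = -0.0735
β_Ellery = 0.01441 / 0.01809 = 0.7966
β_Yardley = 0.01711 / 0.01809 = 0.9458
β_Jory = 0.03342 / 0.01809 = 1.8474
β_Granby = 0.02179 / 0.01809 = 1.2045
β_P = Σ w_i β_i = 0.32×-0.0735 + 0.16×0.7966 + 0.33×0.9458 + 0.10×1.8474 + 0.09×1.2045 = 0.7092
MRP = 14.20% − 5.52% = 8.68%
E(R_P) = R_f + β_P × MRP = 5.52% + 0.7092 × 8.68% = 11.68%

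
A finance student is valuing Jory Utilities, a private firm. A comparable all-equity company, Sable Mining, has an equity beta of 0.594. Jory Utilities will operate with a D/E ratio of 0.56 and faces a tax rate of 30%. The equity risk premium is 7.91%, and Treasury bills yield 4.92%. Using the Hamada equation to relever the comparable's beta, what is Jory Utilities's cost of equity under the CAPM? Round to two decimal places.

11.46%

β_L = β_U × [1 + (1 − t)(D/E)] = 0.594 × [1 + (1 − 0.30) × 0.56]
    = 0.594 × [1 + 0.70 × 0.56] = 0.594 × 1.3920 = 0.8268
E(R) = R_f + β_L × MRP = 4.92% + 0.8268 × 7.91% = 11.46%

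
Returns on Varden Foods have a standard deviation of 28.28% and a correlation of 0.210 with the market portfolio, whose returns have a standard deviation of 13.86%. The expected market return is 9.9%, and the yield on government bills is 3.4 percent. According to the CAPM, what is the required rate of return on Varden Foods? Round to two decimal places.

β = ρ × σ_i / σ_m = 0.210 × 28.28% / 13.86% = 0.4285
MRP = 9.9% − 3.4% = 6.50%
E(R) = 3.4% + 0.4285 × 6.5% = 6.19%

6.19%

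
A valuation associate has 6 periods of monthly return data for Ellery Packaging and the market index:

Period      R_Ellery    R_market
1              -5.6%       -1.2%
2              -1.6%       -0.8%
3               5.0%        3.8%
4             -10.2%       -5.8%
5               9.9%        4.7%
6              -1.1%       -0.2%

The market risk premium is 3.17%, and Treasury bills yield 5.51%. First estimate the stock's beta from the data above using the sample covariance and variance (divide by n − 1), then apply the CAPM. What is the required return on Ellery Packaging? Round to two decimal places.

11.35%

Mean R_i = (-5.6 − 1.6 + 5.0 − 10.2 + 9.9 − 1.1) / 6 = -0.6000%
Mean R_m = (-1.2 − 0.8 + 3.8 − 5.8 + 4.7 − 0.2) / 6 = 0.0833%
Σ(R_i − R̄_i)(R_m − R̄_m) = 133.2100  ⇒  Cov = 133.2100 / 5 = 26.6420
Σ(R_m − R̄_m)² = 72.2483  ⇒  Var(R_m) = 72.2483 / 5 = 14.4497
β = Cov / Var(R_m) = 26.6420 / 14.4497 = 1.8438
E(R) = R_f + β × MRP = 5.51% + 1.8438 × 3.17% = 11.35%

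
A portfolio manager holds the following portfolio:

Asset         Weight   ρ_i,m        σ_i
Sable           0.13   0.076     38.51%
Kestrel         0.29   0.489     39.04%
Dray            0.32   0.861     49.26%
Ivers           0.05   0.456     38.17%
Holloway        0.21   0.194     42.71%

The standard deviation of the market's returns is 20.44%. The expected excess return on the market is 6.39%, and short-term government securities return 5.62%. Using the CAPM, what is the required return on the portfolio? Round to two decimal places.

β_Sable = 0.076 × 38.51% / 20.44% = 0.1432
β_Kestrel = 0.489 × 39.04% / 20.44% = 0.9340
β_Dray = 0.861 × 49.26% / 20.44% = 2.0750
β_Ivers = 0.456 × 38.17% / 20.44% = 0.8515
β_Holloway = 0.194 × 42.71% / 20.44% = 0.4054
β_P = Σ w_i β_i = 0.13×0.1432 + 0.29×0.9340 + 0.32×2.0750 + 0.05×0.8515 + 0.21×0.4054 = 1.0812
E(R_P) = R_f + β_P × MRP = 5.62% + 1.0812 × 6.39% = 12.53%

12.53%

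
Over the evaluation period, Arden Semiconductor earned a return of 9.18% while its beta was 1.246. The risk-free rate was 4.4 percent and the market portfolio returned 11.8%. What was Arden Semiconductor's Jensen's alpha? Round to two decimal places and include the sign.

Market excess return = 11.8% − 4.4% = 7.40%
CAPM benchmark = R_f + β(R_m − R_f) = 4.4% + 1.246 × 7.4% = 13.6204%
α = actual − benchmark = 9.18% − 13.6204% = -4.44%

-4.44%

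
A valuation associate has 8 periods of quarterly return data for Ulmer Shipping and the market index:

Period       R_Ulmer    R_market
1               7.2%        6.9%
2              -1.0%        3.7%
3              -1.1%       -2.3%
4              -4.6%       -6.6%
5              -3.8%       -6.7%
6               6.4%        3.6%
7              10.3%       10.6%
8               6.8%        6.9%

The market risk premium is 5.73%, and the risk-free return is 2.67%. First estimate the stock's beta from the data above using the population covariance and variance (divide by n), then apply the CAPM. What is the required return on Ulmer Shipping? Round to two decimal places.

Mean R_i = (7.2 − 1.0 − 1.1 − 4.6 − 3.8 + 6.4 + 10.3 + 6.8) / 8 = 2.5250%
Mean R_m = (6.9 + 3.7 − 2.3 − 6.6 − 6.7 + 3.6 + 10.6 + 6.9) / 8 = 2.0125%
Σ(R_i − R̄_i)(R_m − R̄_m) = 242.8175  ⇒  Cov = 242.8175 / 8 = 30.3522
Σ(R_m − R̄_m)² = 295.5688  ⇒  Var(R_m) = 295.5688 / 8 = 36.9461
β = Cov / Var(R_m) = 30.3522 / 36.9461 = 0.8215
E(R) = R_f + β × MRP = 2.67% + 0.8215 × 5.73% = 7.38%

7.38%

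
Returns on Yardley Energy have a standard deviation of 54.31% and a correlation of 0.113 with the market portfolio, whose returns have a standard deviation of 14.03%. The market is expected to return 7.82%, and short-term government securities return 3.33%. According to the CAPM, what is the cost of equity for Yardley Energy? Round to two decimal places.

β = ρ × σ_i / σ_m = 0.113 × 54.31% / 14.03% = 0.4374
MRP = 7.82% − 3.33% = 4.49%
E(R) = 3.33% + 0.4374 × 4.49% = 5.29%

5.29%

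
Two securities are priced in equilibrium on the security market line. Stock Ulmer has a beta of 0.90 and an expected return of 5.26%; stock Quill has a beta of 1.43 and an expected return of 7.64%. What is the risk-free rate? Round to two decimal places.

Both satisfy E(R) = R_f + β·MRP, so the slope of the SML is
MRP = (7.64% − 5.26%) / (1.43 − 0.90) = 2.38% / 0.53 = 4.4906%
R_f = E(R_Ulmer) − β_Ulmer·MRP = 5.26% − 0.90 × 4.4906% = 1.2185%

1.22%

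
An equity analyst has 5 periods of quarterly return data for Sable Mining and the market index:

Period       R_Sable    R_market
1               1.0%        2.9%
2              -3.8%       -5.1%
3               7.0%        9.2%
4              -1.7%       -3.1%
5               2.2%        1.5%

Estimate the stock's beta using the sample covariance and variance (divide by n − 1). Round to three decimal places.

Mean R_i = (1.0 − 3.8 + 7.0 − 1.7 + 2.2) / 5 = 0.9400%
Mean R_m = (2.9 − 5.1 + 9.2 − 3.1 + 1.5) / 5 = 1.0800%
Σ(R_i − R̄_i)(R_m − R̄_m) = 90.1740  ⇒  Cov = 90.1740 / 4 = 22.5435
Σ(R_m − R̄_m)² = 125.0880  ⇒  Var(R_m) = 125.0880 / 4 = 31.2720
β = Cov / Var(R_m) = 22.5435 / 31.2720 = 0.7209

0.721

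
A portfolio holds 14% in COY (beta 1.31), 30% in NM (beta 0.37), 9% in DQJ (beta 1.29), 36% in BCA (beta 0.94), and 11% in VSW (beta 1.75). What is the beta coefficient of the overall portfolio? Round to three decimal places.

β_P = Σ w_i β_i = 0.14×1.31 + 0.30×0.37 + 0.09×1.29 + 0.36×0.94 + 0.11×1.75 = 0.9414

0.941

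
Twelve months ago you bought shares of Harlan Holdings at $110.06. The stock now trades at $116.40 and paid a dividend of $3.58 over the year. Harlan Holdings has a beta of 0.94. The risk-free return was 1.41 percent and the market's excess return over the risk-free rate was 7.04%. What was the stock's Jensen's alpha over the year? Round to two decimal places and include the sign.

+0.99%

Realised HPR = (P1 + D1 − P0) / P0 = (116.40 + 3.58 − 110.06) / 110.06 = 9.92 / 110.06 = 9.0133%
CAPM required = R_f + β·MRP = 1.41% + 0.94 × 7.04% = 8.0276%
α = realised − required = 9.0133% − 8.0276% = +0.99%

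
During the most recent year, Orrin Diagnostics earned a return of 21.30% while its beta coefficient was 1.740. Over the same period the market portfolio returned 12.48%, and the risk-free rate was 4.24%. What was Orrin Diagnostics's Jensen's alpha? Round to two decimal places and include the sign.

Market excess return = 12.48% − 4.24% = 8.24%
CAPM benchmark = R_f + β(R_m − R_f) = 4.24% + 1.740 × 8.24% = 18.57760%
α = actual − benchmark = 21.30% − 18.57760% = +2.72%

+2.72%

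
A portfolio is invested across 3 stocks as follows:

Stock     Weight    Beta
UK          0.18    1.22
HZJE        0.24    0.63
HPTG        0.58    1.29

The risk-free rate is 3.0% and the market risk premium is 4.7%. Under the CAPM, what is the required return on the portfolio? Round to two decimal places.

β_P = Σ w_i β_i = 0.18×1.22 + 0.24×0.63 + 0.58×1.29 = 1.1190
E(R_P) = R_f + β_P × MRP = 3.0% + 1.1190 × 4.7% = 8.26%

8.26%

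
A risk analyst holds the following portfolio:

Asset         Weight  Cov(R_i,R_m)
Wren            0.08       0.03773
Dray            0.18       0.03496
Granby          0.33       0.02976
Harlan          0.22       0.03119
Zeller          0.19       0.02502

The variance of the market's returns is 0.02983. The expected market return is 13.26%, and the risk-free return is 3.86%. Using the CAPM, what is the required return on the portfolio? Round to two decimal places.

13.55%

β_Wren = 0.03773 / 0.02983 = 1.2648
β_Dray = 0.03496 / 0.02983 = 1.1720
β_Granby = 0.02976 / 0.02983 = 0.9977
β_Harlan = 0.03119 / 0.02983 = 1.0456
β_Zeller = 0.02502 / 0.02983 = 0.8388
β_P = Σ w_i β_i = 0.08×1.2648 + 0.18×1.1720 + 0.33×0.9977 + 0.22×1.0456 + 0.19×0.8388 = 1.0308
MRP = 13.26% − 3.86% = 9.40%
E(R_P) = R_f + β_P × MRP = 3.86% + 1.0308 × 9.40% = 13.55%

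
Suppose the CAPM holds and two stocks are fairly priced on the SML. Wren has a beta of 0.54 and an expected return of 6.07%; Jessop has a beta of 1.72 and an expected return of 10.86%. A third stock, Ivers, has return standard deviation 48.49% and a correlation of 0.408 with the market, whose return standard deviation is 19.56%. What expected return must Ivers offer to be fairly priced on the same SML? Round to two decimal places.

MRP = (10.86% − 6.07%) / (1.72 − 0.54) = 4.0593%
R_f = 6.07% − 0.54 × 4.0593% = 3.8780%
β_Ivers = ρ·σ_i/σ_m = 0.408 × 48.49 / 19.56 = 1.0114
E(R_Ivers) = R_f + β × MRP = 3.8780% + 1.0114 × 4.0593% = 7.98%

7.98%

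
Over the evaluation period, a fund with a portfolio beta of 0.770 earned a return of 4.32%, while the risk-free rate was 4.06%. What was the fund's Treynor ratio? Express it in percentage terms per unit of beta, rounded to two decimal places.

0.34%

Treynor = (R_P − R_f) / β_P = (4.32% − 4.06%) / 0.7700 = 0.26% / 0.7700 = 0.34%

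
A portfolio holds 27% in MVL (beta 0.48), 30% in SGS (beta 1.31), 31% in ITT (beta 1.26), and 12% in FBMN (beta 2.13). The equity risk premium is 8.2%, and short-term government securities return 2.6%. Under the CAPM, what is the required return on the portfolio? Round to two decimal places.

12.18%

β_P = Σ w_i β_i = 0.27×0.48 + 0.30×1.31 + 0.31×1.26 + 0.12×2.13 = 1.1688
E(R_P) = R_f + β_P × MRP = 2.6% + 1.1688 × 8.2% = 12.18%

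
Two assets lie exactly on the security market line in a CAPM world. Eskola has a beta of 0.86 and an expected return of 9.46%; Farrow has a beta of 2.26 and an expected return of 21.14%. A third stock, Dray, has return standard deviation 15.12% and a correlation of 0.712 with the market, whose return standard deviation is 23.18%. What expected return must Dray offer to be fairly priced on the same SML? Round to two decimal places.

6.16%

MRP = (21.14% − 9.46%) / (2.26 − 0.86) = 8.3429%
R_f = 9.46% − 0.86 × 8.3429% = 2.2851%
β_Dray = ρ·σ_i/σ_m = 0.712 × 15.12 / 23.18 = 0.4644
E(R_Dray) = R_f + β × MRP = 2.2851% + 0.4644 × 8.3429% = 6.16%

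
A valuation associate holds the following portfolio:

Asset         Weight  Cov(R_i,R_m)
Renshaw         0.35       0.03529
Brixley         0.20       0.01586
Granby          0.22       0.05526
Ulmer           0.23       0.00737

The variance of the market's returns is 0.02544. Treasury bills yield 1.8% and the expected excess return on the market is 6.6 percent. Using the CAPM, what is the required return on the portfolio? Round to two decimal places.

β_Renshaw = 0.03529 / 0.02544 = 1.3872
β_Brixley = 0.01586 / 0.02544 = 0.6234
β_Granby = 0.05526 / 0.02544 = 2.1722
β_Ulmer = 0.00737 / 0.02544 = 0.2897
β_P = Σ w_i β_i = 0.35×1.3872 + 0.20×0.6234 + 0.22×2.1722 + 0.23×0.2897 = 1.1547
E(R_P) = R_f + β_P × MRP = 1.8% + 1.1547 × 6.6% = 9.42%

9.42%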